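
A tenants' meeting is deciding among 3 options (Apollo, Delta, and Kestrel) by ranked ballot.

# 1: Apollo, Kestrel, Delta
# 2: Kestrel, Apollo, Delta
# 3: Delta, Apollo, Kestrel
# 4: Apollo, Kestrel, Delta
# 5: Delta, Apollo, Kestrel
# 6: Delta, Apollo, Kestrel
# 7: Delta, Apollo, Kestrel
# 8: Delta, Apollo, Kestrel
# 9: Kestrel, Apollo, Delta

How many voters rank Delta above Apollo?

5

Ballots ranking Delta above Apollo: 5.
Ballots ranking Apollo above Delta: 4.
So 5 of 9 voters prefer Delta to Apollo.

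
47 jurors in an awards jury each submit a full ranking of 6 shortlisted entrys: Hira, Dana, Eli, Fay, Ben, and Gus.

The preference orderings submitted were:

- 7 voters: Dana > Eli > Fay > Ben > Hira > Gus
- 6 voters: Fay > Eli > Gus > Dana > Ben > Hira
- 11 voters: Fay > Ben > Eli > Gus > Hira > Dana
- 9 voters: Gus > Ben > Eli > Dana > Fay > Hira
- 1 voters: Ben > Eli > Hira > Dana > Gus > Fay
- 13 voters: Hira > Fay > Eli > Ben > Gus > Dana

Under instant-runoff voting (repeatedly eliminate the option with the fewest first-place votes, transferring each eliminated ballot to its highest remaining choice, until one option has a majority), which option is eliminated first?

Round 1: Fay 17, Hira 13, Gus 9, Dana 7, Ben 1, Eli 0. Eli has the fewest and is eliminated.
Round 2: Fay 17, Hira 13, Gus 9, Dana 7, Ben 1. Ben has the fewest and is eliminated.
Round 3: Fay 17, Hira 14, Gus 9, Dana 7. Dana has the fewest and is eliminated.
Round 4: Fay 24, Hira 14, Gus 9. Fay has a majority.

Eli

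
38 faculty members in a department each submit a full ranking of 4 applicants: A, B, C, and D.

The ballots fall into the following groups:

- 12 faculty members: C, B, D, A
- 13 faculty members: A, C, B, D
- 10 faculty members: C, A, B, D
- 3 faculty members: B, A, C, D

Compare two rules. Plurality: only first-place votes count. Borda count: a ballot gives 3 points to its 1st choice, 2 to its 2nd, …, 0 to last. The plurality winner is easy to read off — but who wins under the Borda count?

Plurality first-place counts: A 13, B 3, C 22, D 0 → C.
Borda totals: A 65, B 56, C 95, D 12 → C.

C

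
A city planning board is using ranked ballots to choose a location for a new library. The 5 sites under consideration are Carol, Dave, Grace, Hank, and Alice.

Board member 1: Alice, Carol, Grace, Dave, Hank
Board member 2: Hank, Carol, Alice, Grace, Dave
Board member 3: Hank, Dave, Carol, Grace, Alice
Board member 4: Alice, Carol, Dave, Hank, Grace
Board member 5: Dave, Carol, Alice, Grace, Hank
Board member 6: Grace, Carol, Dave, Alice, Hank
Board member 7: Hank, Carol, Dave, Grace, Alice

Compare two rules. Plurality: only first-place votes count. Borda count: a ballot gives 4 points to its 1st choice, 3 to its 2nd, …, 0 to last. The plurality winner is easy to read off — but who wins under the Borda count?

Plurality first-place counts: Carol 0, Dave 1, Grace 1, Hank 3, Alice 2 → Hank.
Borda totals: Carol 20, Dave 14, Grace 10, Hank 13, Alice 13 → Carol.

Carol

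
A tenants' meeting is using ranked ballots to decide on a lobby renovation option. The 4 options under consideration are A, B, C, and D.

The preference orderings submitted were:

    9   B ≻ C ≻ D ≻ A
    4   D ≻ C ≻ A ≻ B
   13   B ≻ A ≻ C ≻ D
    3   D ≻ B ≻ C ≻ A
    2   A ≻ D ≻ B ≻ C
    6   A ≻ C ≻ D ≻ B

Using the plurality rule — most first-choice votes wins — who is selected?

First-place vote totals:
  A: 8
  B: 22
  C: 0
  D: 7
B has the most first-place votes.

B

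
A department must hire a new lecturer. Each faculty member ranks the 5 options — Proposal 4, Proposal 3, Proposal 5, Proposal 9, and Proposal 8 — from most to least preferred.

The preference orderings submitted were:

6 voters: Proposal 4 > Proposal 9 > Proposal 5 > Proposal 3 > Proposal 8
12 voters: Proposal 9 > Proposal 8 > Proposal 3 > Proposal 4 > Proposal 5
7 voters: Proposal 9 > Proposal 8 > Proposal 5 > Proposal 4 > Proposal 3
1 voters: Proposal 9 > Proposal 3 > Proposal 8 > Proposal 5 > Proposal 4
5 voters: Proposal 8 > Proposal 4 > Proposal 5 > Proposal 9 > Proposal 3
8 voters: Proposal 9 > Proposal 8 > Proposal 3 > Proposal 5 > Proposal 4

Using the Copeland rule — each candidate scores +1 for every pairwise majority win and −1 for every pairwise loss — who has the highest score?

Pairwise results:
  Proposal 4 vs Proposal 3: Proposal 3 wins 21–18.
  Proposal 4 vs Proposal 5: Proposal 4 wins 23–16.
  Proposal 4 vs Proposal 9: Proposal 9 wins 28–11.
  Proposal 4 vs Proposal 8: Proposal 8 wins 33–6.
  Proposal 3 vs Proposal 5: Proposal 3 wins 21–18.
  Proposal 3 vs Proposal 9: Proposal 9 wins 39–0.
  Proposal 3 vs Proposal 8: Proposal 8 wins 32–7.
  Proposal 5 vs Proposal 9: Proposal 9 wins 34–5.
  Proposal 5 vs Proposal 8: Proposal 8 wins 33–6.
  Proposal 9 vs Proposal 8: Proposal 9 wins 34–5.
Copeland scores (wins − losses):
  Proposal 4: 1 − 3 = -2
  Proposal 3: 2 − 2 = 0
  Proposal 5: 0 − 4 = -4
  Proposal 9: 4 − 0 = 4
  Proposal 8: 3 − 1 = 2
Proposal 9 has the best Copeland score.

Proposal 9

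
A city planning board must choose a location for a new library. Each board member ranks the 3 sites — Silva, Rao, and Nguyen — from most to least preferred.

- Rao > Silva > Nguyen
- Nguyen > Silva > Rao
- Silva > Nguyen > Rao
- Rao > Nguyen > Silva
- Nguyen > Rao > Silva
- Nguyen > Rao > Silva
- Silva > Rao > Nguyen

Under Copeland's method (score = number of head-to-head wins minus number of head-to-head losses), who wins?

Pairwise results:
  Silva vs Rao: Rao wins 4–3.
  Silva vs Nguyen: Nguyen wins 4–3.
  Rao vs Nguyen: Nguyen wins 4–3.
Copeland scores (wins − losses):
  Silva: 0 − 2 = -2
  Rao: 1 − 1 = 0
  Nguyen: 2 − 0 = 2
Nguyen has the best Copeland score.

Nguyen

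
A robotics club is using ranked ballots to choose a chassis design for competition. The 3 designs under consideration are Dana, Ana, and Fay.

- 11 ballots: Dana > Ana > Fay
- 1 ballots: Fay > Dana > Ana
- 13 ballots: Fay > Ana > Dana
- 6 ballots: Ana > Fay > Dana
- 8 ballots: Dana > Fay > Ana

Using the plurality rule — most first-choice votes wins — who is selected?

First-place vote totals:
  Dana: 19
  Ana: 6
  Fay: 14
Dana has the most first-place votes.

Dana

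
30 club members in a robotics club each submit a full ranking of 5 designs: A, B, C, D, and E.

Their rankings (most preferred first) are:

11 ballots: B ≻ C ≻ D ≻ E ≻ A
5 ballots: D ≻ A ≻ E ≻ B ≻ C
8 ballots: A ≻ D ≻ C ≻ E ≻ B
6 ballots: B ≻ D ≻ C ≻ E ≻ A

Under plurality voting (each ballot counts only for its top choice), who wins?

First-place vote totals:
  A: 8
  B: 17
  C: 0
  D: 5
  E: 0
B has the most first-place votes.

B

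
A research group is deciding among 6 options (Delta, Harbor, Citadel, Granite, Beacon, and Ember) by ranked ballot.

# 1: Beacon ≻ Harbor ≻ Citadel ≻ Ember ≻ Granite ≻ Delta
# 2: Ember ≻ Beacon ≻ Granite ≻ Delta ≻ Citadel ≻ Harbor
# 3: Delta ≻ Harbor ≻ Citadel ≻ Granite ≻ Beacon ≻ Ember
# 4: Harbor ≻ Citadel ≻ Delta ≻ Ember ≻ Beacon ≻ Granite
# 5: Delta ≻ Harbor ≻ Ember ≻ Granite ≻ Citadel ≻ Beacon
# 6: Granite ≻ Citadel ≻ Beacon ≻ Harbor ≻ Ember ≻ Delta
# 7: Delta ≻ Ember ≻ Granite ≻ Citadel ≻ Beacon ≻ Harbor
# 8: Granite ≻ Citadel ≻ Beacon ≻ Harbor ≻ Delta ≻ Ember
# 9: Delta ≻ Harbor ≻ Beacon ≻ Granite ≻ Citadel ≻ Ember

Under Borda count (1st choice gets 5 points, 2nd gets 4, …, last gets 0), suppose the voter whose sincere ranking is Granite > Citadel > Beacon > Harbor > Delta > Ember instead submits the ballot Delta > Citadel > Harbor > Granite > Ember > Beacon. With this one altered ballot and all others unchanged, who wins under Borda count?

Borda totals with the altered ballot: Delta 30, Harbor 26, Citadel 23, Granite 20, Beacon 18, Ember 18.
The winner is unchanged: still Delta.

Delta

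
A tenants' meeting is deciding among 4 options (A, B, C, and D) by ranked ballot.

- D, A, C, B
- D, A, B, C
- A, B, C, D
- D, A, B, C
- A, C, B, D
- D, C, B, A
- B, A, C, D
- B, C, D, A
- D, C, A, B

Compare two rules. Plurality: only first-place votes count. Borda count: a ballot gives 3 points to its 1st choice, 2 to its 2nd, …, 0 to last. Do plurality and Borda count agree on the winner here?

Yes

Plurality first-place counts: A 2, B 2, C 0, D 5 → D.
Borda totals: A 15, B 12, C 11, D 16 → D.
The two rules agree on D.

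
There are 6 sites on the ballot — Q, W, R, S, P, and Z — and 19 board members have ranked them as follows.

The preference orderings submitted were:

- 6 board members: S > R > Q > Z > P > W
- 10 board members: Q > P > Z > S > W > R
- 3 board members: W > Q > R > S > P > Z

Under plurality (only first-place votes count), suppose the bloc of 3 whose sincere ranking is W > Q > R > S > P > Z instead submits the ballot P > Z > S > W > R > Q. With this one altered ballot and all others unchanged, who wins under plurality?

First-place totals with the altered ballot: Q 10, W 0, R 0, S 6, P 3, Z 0.
The winner is unchanged: still Q.

Q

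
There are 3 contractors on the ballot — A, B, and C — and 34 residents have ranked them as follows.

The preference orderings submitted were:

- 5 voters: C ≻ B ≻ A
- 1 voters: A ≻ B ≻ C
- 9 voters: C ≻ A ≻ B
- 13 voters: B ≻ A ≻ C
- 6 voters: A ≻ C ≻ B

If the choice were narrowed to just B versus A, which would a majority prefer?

B

Ballots ranking B above A: 5+13 = 18.
Ballots ranking A above B: 1+9+6 = 16.
B wins the head-to-head, 18–16.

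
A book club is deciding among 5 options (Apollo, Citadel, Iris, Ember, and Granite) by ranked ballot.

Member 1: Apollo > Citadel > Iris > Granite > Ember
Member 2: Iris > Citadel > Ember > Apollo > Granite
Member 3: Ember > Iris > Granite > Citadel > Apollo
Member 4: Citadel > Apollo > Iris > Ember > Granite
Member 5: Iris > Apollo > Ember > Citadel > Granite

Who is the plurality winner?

First-place vote totals:
  Apollo: 1
  Citadel: 1
  Iris: 2
  Ember: 1
  Granite: 0
Iris has the most first-place votes.

Iris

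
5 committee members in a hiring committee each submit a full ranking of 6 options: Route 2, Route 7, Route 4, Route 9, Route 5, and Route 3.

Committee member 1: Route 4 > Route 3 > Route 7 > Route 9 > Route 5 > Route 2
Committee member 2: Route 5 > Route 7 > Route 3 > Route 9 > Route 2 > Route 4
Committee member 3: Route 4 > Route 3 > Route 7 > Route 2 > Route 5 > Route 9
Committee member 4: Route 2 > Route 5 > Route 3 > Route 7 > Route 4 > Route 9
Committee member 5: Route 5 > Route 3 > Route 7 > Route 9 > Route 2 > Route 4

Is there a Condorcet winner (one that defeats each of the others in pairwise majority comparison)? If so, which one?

Route 5

Head-to-head results (5 voters total):
Route 2 vs Route 7: Route 7 wins 4–1.
Route 2 vs Route 4: Route 2 wins 3–2.
Route 2 vs Route 9: Route 9 wins 3–2.
Route 2 vs Route 5: Route 5 wins 3–2.
Route 2 vs Route 3: Route 3 wins 4–1.
Route 7 vs Route 4: Route 7 wins 3–2.
Route 7 vs Route 9: Route 7 wins 5–0.
Route 7 vs Route 5: Route 5 wins 3–2.
Route 7 vs Route 3: Route 3 wins 4–1.
Route 4 vs Route 9: Route 4 wins 3–2.
Route 4 vs Route 5: Route 5 wins 3–2.
Route 4 vs Route 3: Route 3 wins 3–2.
Route 9 vs Route 5: Route 5 wins 4–1.
Route 9 vs Route 3: Route 3 wins 5–0.
Route 5 vs Route 3: Route 5 wins 3–2.
Route 5 beats each rival — Route 2 (3–2), Route 7 (3–2), Route 4 (3–2), Route 9 (4–1), Route 3 (3–2) — so Route 5 is the Condorcet winner.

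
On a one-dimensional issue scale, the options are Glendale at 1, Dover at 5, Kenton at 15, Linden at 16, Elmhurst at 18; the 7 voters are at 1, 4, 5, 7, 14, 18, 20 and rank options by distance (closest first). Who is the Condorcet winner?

Dover

With single-peaked preferences on a line, the Condorcet winner is the candidate closest to the median voter.
The median voter (position 7) is closest to Dover at 5.
Check: Dover vs Kenton — voters closer to Dover: 4 of 7.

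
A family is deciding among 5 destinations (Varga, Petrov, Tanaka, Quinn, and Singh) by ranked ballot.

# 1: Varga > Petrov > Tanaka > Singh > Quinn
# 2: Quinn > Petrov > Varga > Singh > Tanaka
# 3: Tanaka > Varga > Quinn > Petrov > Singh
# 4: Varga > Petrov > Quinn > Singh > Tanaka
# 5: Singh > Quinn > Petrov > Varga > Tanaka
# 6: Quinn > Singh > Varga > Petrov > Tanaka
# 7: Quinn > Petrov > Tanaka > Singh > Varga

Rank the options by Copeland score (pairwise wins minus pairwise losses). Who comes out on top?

Pairwise results:
  Varga vs Petrov: Varga wins 4–3.
  Varga vs Tanaka: Varga wins 5–2.
  Varga vs Quinn: Quinn wins 4–3.
  Varga vs Singh: Varga wins 4–3.
  Petrov vs Tanaka: Petrov wins 6–1.
  Petrov vs Quinn: Quinn wins 5–2.
  Petrov vs Singh: Petrov wins 5–2.
  Tanaka vs Quinn: Quinn wins 5–2.
  Tanaka vs Singh: Singh wins 4–3.
  Quinn vs Singh: Quinn wins 5–2.
Copeland scores (wins − losses):
  Varga: 3 − 1 = 2
  Petrov: 2 − 2 = 0
  Tanaka: 0 − 4 = -4
  Quinn: 4 − 0 = 4
  Singh: 1 − 3 = -2
Quinn has the best Copeland score.

Quinn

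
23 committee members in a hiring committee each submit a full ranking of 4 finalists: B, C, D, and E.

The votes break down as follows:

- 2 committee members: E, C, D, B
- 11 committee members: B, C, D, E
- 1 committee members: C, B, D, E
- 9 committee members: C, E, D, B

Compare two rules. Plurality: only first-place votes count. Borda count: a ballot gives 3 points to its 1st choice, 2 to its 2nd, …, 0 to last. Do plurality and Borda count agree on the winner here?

Plurality first-place counts: B 11, C 10, D 0, E 2 → B.
Borda totals: B 35, C 56, D 23, E 24 → C.
The two rules disagree: plurality picks B, Borda picks C.

No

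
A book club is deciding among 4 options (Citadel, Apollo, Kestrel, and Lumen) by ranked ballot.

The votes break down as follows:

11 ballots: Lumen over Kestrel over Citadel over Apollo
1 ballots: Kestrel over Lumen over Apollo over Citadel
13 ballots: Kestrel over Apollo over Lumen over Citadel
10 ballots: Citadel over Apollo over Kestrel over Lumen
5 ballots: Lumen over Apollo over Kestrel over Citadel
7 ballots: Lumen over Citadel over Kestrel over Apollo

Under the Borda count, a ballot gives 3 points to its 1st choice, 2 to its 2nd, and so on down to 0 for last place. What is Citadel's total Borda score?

Borda scores:
  Citadel: 11·1 + 0 + 13·0 + 10·3 + 5·0 + 7·2 = 55
  Apollo: 11·0 + 1 + 13·2 + 10·2 + 5·2 + 7·0 = 57
  Kestrel: 11·2 + 3 + 13·3 + 10·1 + 5·1 + 7·1 = 86
  Lumen: 11·3 + 2 + 13·1 + 10·0 + 5·3 + 7·3 = 84

55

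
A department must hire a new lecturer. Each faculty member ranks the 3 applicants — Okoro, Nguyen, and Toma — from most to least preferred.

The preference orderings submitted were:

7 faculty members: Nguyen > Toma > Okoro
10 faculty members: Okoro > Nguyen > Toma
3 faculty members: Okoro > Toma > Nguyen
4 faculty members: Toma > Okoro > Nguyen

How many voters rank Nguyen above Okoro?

7

Ballots ranking Nguyen above Okoro: 7.
Ballots ranking Okoro above Nguyen: 10+3+4 = 17.
So 7 of 24 voters prefer Nguyen to Okoro.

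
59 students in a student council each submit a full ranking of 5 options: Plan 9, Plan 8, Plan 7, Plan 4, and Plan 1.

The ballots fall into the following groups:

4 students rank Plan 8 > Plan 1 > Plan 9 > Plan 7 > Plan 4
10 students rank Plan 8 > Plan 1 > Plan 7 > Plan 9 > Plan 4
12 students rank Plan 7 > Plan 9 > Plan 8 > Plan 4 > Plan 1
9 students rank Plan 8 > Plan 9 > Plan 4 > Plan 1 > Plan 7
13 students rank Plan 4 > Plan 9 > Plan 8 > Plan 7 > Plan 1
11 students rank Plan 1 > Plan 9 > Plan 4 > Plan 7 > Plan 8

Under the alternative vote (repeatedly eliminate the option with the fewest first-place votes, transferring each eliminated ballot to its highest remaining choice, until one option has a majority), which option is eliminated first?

Round 1: Plan 8 23, Plan 4 13, Plan 7 12, Plan 1 11, Plan 9 0. Plan 9 has the fewest and is eliminated.
Round 2: Plan 8 23, Plan 4 13, Plan 7 12, Plan 1 11. Plan 1 has the fewest and is eliminated.
Round 3: Plan 4 24, Plan 8 23, Plan 7 12. Plan 7 has the fewest and is eliminated.
Round 4: Plan 8 35, Plan 4 24. Plan 8 has a majority.

Plan 9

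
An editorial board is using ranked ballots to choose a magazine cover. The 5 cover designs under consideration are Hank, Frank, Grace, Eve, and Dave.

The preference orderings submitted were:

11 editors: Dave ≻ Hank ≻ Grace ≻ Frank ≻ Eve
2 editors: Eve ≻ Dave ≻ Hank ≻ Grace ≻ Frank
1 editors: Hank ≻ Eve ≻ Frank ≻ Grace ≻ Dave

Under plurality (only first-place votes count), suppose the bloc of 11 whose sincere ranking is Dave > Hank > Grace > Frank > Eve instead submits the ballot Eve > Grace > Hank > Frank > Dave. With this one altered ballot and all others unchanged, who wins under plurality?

First-place totals with the altered ballot: Hank 1, Frank 0, Grace 0, Eve 13, Dave 0.
The switch changes the winner from Dave to Eve.

Eve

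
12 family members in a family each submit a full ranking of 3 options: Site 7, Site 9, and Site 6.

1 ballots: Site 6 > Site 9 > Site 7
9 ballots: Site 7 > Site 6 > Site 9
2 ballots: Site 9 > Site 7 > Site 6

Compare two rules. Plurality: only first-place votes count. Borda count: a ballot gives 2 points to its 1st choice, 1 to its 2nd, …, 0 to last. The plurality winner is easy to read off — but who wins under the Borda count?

Site 7

Plurality first-place counts: Site 7 9, Site 9 2, Site 6 1 → Site 7.
Borda totals: Site 7 20, Site 9 5, Site 6 11 → Site 7.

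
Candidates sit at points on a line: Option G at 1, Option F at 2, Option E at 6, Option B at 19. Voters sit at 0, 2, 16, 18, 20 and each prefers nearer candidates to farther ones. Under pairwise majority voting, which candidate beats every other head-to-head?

Option B

With single-peaked preferences on a line, the Condorcet winner is the candidate closest to the median voter.
The median voter (position 16) is closest to Option B at 19.
Check: Option B vs Option F — voters closer to Option B: 3 of 5.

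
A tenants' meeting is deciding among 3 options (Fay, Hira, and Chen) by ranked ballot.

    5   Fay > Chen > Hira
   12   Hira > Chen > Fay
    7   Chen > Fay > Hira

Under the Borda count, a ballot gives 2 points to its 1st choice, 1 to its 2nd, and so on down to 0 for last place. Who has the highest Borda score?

Chen

Borda scores:
  Fay: 5·2 + 12·0 + 7·1 = 17
  Hira: 5·0 + 12·2 + 7·0 = 24
  Chen: 5·1 + 12·1 + 7·2 = 31
Chen has the highest total.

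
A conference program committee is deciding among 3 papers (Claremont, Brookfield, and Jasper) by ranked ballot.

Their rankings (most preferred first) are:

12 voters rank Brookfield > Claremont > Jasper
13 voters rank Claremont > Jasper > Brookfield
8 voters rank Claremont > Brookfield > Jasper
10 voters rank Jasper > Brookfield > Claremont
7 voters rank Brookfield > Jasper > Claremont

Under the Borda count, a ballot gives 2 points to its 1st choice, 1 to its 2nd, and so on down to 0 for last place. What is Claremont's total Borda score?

Borda scores:
  Claremont: 12·1 + 13·2 + 8·2 + 10·0 + 7·0 = 54
  Brookfield: 12·2 + 13·0 + 8·1 + 10·1 + 7·2 = 56
  Jasper: 12·0 + 13·1 + 8·0 + 10·2 + 7·1 = 40

54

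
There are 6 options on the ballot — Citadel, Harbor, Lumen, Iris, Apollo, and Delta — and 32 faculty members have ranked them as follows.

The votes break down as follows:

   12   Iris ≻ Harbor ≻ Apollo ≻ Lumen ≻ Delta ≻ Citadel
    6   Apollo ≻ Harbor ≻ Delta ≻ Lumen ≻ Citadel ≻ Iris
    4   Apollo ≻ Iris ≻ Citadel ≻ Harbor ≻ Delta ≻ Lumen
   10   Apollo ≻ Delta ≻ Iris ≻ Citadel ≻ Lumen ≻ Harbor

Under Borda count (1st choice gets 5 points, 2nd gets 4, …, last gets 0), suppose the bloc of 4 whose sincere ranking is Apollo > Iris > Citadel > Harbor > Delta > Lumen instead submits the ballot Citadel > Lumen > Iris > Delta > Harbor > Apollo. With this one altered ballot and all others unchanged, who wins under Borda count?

Apollo

Borda totals with the altered ballot: Citadel 46, Harbor 76, Lumen 62, Iris 102, Apollo 116, Delta 78.
The winner is unchanged: still Apollo.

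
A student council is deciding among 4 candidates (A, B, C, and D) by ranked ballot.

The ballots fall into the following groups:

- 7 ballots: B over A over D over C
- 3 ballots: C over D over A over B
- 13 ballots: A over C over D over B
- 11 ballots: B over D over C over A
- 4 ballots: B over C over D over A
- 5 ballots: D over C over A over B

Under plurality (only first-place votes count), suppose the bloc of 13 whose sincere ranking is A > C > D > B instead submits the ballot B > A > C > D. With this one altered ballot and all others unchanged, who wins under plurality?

B

First-place totals with the altered ballot: A 0, B 35, C 3, D 5.
The winner is unchanged: still B.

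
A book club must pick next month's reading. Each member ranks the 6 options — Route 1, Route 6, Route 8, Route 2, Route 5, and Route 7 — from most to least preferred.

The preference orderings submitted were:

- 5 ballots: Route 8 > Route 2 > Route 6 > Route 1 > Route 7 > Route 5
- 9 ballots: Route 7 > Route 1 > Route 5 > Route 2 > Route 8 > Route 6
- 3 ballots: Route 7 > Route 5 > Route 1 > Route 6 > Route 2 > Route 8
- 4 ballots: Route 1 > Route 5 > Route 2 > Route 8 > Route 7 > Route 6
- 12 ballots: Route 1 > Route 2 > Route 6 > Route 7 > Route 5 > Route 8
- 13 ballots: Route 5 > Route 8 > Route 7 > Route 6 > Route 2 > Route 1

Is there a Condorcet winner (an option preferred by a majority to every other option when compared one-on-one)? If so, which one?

Route 7

Head-to-head results (46 voters total):
Route 1 vs Route 6: Route 1 wins 28–18.
Route 1 vs Route 8: Route 1 wins 28–18.
Route 1 vs Route 2: Route 1 wins 28–18.
Route 1 vs Route 5: Route 1 wins 30–16.
Route 1 vs Route 7: Route 7 wins 25–21.
Route 6 vs Route 8: Route 8 wins 31–15.
Route 6 vs Route 2: Route 2 wins 30–16.
Route 6 vs Route 5: Route 5 wins 29–17.
Route 6 vs Route 7: Route 7 wins 29–17.
Route 8 vs Route 2: Route 2 wins 28–18.
Route 8 vs Route 5: Route 5 wins 41–5.
Route 8 vs Route 7: Route 7 wins 24–22.
Route 2 vs Route 5: Route 5 wins 29–17.
Route 2 vs Route 7: Route 7 wins 25–21.
Route 5 vs Route 7: Route 7 wins 29–17.
Route 7 beats each rival — Route 1 (25–21), Route 6 (29–17), Route 8 (24–22), Route 2 (25–21), Route 5 (29–17) — so Route 7 is the Condorcet winner.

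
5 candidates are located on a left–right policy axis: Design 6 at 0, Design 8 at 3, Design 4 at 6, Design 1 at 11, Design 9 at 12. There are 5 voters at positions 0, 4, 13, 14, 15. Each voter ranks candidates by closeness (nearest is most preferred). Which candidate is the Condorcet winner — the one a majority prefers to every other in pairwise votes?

With single-peaked preferences on a line, the Condorcet winner is the candidate closest to the median voter.
The median voter (position 13) is closest to Design 9 at 12.
Check: Design 9 vs Design 6 — voters closer to Design 9: 3 of 5.

Design 9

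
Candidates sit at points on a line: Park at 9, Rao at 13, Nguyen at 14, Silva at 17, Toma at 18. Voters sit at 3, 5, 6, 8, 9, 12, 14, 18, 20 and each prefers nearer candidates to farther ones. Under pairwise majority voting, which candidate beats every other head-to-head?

With single-peaked preferences on a line, the Condorcet winner is the candidate closest to the median voter.
The median voter (position 9) is closest to Park at 9.
Check: Park vs Nguyen — voters closer to Park: 5 of 9.

Park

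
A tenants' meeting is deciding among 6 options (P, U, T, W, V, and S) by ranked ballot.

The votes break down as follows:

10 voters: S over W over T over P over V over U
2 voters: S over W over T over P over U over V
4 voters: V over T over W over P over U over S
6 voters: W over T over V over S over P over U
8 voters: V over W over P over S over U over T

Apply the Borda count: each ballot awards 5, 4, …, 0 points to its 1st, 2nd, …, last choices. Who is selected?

Borda scores:
  P: 10·2 + 2·2 + 4·2 + 6·1 + 8·3 = 62
  U: 10·0 + 2·1 + 4·1 + 6·0 + 8·1 = 14
  T: 10·3 + 2·3 + 4·4 + 6·4 + 8·0 = 76
  W: 10·4 + 2·4 + 4·3 + 6·5 + 8·4 = 122
  V: 10·1 + 2·0 + 4·5 + 6·3 + 8·5 = 88
  S: 10·5 + 2·5 + 4·0 + 6·2 + 8·2 = 88
W has the highest total.

W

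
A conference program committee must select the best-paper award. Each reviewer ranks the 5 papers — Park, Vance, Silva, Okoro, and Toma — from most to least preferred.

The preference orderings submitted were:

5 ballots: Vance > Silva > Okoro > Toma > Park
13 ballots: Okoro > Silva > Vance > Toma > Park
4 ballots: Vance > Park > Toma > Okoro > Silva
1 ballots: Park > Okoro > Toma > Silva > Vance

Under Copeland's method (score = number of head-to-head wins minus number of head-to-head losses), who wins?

Okoro

Pairwise results:
  Park vs Vance: Vance wins 22–1.
  Park vs Silva: Silva wins 18–5.
  Park vs Okoro: Okoro wins 18–5.
  Park vs Toma: Toma wins 18–5.
  Vance vs Silva: Silva wins 14–9.
  Vance vs Okoro: Okoro wins 14–9.
  Vance vs Toma: Vance wins 22–1.
  Silva vs Okoro: Okoro wins 18–5.
  Silva vs Toma: Silva wins 18–5.
  Okoro vs Toma: Okoro wins 19–4.
Copeland scores (wins − losses):
  Park: 0 − 4 = -4
  Vance: 2 − 2 = 0
  Silva: 3 − 1 = 2
  Okoro: 4 − 0 = 4
  Toma: 1 − 3 = -2
Okoro has the best Copeland score.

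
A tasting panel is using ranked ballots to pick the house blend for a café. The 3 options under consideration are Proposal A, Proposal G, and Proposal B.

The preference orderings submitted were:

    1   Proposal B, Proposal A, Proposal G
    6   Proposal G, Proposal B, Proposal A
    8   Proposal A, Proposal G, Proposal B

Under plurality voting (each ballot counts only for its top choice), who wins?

Proposal A

First-place vote totals:
  Proposal A: 8
  Proposal G: 6
  Proposal B: 1
Proposal A has the most first-place votes.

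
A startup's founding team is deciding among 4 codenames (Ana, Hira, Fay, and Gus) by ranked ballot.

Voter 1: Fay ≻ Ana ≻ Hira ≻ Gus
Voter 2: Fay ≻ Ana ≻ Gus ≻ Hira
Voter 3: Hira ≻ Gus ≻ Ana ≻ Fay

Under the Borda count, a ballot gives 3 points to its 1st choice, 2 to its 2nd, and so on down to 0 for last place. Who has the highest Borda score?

Fay

Borda scores:
  Ana: 2 + 2 + 1 = 5
  Hira: 1 + 0 + 3 = 4
  Fay: 3 + 3 + 0 = 6
  Gus: 0 + 1 + 2 = 3
Fay has the highest total.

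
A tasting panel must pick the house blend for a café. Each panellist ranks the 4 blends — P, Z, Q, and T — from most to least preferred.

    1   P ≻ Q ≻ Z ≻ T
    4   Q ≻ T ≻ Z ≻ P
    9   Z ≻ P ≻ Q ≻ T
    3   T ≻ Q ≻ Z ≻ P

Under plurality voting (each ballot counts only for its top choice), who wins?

Z

First-place vote totals:
  P: 1
  Z: 9
  Q: 4
  T: 3
Z has the most first-place votes.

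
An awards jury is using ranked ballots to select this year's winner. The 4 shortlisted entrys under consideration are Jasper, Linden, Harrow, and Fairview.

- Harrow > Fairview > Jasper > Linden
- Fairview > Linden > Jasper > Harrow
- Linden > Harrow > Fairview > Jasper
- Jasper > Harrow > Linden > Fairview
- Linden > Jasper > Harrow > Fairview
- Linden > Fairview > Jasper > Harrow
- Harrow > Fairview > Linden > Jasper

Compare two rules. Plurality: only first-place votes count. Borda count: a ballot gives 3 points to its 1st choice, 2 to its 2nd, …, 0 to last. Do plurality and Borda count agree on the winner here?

Yes

Plurality first-place counts: Jasper 1, Linden 3, Harrow 2, Fairview 1 → Linden.
Borda totals: Jasper 8, Linden 13, Harrow 11, Fairview 10 → Linden.
The two rules agree on Linden.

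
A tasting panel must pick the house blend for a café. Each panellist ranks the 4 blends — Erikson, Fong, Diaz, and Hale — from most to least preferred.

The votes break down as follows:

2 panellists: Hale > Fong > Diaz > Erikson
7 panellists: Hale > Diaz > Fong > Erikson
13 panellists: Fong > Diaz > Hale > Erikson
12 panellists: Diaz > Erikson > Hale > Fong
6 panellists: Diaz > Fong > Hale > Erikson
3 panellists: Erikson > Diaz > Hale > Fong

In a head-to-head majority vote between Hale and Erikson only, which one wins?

Ballots ranking Hale above Erikson: 2+7+13+6 = 28.
Ballots ranking Erikson above Hale: 12+3 = 15.
Hale wins the head-to-head, 28–15.

Hale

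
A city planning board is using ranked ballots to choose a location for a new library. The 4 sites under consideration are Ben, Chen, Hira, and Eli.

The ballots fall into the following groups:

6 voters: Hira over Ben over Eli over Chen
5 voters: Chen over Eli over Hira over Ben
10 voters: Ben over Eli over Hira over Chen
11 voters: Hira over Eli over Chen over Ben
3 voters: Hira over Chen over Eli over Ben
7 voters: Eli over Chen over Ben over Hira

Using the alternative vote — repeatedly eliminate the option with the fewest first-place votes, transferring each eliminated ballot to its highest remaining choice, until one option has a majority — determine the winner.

Eli

Round 1: Hira 20, Ben 10, Eli 7, Chen 5. Chen has the fewest and is eliminated.
Round 2: Hira 20, Eli 12, Ben 10. Ben has the fewest and is eliminated.
Round 3: Eli 22, Hira 20. Eli has a majority.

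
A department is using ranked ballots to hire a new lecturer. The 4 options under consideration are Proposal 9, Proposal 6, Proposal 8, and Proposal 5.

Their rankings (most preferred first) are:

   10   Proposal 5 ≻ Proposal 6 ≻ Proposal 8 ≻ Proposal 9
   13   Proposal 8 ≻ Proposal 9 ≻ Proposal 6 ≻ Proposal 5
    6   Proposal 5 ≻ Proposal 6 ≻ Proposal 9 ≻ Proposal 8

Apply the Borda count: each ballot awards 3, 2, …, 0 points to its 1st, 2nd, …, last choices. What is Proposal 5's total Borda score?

48

Borda scores:
  Proposal 9: 10·0 + 13·2 + 6·1 = 32
  Proposal 6: 10·2 + 13·1 + 6·2 = 45
  Proposal 8: 10·1 + 13·3 + 6·0 = 49
  Proposal 5: 10·3 + 13·0 + 6·3 = 48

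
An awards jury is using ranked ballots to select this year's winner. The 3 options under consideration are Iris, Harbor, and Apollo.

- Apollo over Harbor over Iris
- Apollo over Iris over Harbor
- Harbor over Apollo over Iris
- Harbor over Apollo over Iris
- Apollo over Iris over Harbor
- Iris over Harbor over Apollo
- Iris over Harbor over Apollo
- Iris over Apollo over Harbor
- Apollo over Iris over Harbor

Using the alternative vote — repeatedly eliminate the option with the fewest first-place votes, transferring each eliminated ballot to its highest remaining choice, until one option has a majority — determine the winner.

Round 1: Apollo 4, Iris 3, Harbor 2. Harbor has the fewest and is eliminated.
Round 2: Apollo 6, Iris 3. Apollo has a majority.

Apollo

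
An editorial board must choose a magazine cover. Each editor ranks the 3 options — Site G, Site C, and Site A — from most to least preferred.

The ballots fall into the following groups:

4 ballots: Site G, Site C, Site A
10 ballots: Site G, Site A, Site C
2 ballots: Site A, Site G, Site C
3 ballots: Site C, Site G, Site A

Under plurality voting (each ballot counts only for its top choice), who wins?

Site G

First-place vote totals:
  Site G: 14
  Site C: 3
  Site A: 2
Site G has the most first-place votes.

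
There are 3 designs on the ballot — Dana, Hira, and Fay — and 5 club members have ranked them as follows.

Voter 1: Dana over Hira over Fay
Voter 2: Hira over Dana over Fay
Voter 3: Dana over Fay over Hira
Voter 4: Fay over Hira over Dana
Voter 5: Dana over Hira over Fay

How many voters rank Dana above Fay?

Ballots ranking Dana above Fay: 4.
Ballots ranking Fay above Dana: 1.
So 4 of 5 voters prefer Dana to Fay.

4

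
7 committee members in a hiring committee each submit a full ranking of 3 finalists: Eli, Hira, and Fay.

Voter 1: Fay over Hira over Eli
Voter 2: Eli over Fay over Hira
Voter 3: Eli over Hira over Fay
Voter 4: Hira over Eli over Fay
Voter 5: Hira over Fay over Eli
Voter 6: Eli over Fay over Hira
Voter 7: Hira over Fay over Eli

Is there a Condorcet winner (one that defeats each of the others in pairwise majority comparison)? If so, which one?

Head-to-head results (7 voters total):
Eli vs Hira: Hira wins 4–3.
Eli vs Fay: Eli wins 4–3.
Hira vs Fay: Hira wins 4–3.
Hira beats each rival — Eli (4–3), Fay (4–3) — so Hira is the Condorcet winner.

Hira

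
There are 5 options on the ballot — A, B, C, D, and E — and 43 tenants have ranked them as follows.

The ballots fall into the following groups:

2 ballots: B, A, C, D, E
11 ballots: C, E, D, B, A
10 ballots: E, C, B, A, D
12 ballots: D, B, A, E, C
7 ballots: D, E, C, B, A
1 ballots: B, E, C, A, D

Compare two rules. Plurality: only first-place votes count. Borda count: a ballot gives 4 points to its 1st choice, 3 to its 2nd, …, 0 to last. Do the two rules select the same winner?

No

Plurality first-place counts: A 0, B 3, C 11, D 19, E 10 → D.
Borda totals: A 41, B 86, C 94, D 100, E 109 → E.
The two rules disagree: plurality picks D, Borda picks E.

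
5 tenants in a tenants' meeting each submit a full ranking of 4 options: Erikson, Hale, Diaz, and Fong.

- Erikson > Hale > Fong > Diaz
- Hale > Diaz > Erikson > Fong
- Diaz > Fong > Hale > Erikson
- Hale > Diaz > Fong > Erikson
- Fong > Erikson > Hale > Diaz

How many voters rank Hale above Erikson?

Ballots ranking Hale above Erikson: 3.
Ballots ranking Erikson above Hale: 2.
So 3 of 5 voters prefer Hale to Erikson.

3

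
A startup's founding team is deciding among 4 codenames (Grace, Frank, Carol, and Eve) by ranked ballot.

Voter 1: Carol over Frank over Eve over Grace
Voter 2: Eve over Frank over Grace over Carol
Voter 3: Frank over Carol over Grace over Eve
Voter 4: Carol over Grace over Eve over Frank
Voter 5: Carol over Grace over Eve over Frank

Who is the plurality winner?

Carol

First-place vote totals:
  Grace: 0
  Frank: 1
  Carol: 3
  Eve: 1
Carol has the most first-place votes.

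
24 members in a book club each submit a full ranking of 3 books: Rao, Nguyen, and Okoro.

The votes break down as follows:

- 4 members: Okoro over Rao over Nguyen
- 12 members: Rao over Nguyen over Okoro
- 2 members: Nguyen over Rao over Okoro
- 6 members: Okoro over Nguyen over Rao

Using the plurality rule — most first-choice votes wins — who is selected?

First-place vote totals:
  Rao: 12
  Nguyen: 2
  Okoro: 10
Rao has the most first-place votes.

Rao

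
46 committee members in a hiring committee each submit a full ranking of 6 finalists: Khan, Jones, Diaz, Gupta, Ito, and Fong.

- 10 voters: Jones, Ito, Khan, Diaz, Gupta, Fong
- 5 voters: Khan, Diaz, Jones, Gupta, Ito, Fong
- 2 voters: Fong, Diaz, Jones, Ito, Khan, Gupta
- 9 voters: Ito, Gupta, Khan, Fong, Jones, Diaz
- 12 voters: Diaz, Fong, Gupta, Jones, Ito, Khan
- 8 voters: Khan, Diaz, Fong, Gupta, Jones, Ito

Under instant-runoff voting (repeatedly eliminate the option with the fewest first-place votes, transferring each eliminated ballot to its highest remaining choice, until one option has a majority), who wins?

Khan

Round 1: Khan 13, Diaz 12, Jones 10, Ito 9, Fong 2, Gupta 0. Gupta has the fewest and is eliminated.
Round 2: Khan 13, Diaz 12, Jones 10, Ito 9, Fong 2. Fong has the fewest and is eliminated.
Round 3: Diaz 14, Khan 13, Jones 10, Ito 9. Ito has the fewest and is eliminated.
Round 4: Khan 22, Diaz 14, Jones 10. Jones has the fewest and is eliminated.
Round 5: Khan 32, Diaz 14. Khan has a majority.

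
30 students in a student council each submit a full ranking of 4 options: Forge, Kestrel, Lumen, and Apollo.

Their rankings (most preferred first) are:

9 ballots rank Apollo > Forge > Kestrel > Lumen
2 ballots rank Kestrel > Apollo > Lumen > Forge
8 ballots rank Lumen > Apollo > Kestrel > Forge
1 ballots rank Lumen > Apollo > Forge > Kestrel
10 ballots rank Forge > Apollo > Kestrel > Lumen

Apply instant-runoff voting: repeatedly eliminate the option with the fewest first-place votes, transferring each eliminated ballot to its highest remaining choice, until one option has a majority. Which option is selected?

Apollo

Round 1: Forge 10, Lumen 9, Apollo 9, Kestrel 2. Kestrel has the fewest and is eliminated.
Round 2: Apollo 11, Forge 10, Lumen 9. Lumen has the fewest and is eliminated.
Round 3: Apollo 20, Forge 10. Apollo has a majority.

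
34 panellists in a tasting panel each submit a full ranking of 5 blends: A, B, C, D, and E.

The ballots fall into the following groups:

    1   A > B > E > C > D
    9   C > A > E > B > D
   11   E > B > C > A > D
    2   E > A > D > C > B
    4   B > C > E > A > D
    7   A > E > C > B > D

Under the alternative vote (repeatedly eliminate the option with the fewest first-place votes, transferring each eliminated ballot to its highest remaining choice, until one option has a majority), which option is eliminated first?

Round 1: E 13, C 9, A 8, B 4, D 0. D has the fewest and is eliminated.
Round 2: E 13, C 9, A 8, B 4. B has the fewest and is eliminated.
Round 3: C 13, E 13, A 8. A has the fewest and is eliminated.
Round 4: E 21, C 13. E has a majority.

D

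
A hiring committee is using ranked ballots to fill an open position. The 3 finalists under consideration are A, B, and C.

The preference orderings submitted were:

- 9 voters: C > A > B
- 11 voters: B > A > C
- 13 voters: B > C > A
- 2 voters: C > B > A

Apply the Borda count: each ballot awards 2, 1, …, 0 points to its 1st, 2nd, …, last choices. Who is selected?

B

Borda scores:
  A: 9·1 + 11·1 + 13·0 + 2·0 = 20
  B: 9·0 + 11·2 + 13·2 + 2·1 = 50
  C: 9·2 + 11·0 + 13·1 + 2·2 = 35
B has the highest total.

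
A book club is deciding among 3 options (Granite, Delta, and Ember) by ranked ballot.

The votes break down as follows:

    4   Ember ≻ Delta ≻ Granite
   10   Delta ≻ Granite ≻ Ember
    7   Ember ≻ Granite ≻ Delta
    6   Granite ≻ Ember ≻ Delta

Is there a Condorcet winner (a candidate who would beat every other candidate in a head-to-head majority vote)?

Head-to-head results (27 voters total):
Granite vs Delta: Delta wins 14–13.
Granite vs Ember: Granite wins 16–11.
Delta vs Ember: Ember wins 17–10.
No candidate beats all others: Granite beats Ember beats Delta beats Granite, a majority cycle.

No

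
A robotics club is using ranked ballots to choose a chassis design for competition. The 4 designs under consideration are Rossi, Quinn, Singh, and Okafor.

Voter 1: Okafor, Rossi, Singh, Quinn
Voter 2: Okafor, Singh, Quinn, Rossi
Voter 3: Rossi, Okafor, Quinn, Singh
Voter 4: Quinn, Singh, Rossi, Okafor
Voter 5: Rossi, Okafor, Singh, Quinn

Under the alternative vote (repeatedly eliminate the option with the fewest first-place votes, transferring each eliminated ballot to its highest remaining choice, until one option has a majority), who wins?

Round 1: Rossi 2, Okafor 2, Quinn 1, Singh 0. Singh has the fewest and is eliminated.
Round 2: Rossi 2, Okafor 2, Quinn 1. Quinn has the fewest and is eliminated.
Round 3: Rossi 3, Okafor 2. Rossi has a majority.

Rossi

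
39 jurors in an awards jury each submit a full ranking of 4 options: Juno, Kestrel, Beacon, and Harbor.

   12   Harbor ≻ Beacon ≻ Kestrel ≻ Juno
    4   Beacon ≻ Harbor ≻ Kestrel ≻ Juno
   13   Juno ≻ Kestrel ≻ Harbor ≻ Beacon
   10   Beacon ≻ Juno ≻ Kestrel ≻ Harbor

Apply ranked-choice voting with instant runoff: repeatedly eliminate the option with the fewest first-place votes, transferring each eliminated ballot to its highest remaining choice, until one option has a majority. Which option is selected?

Beacon

Round 1: Beacon 14, Juno 13, Harbor 12, Kestrel 0. Kestrel has the fewest and is eliminated.
Round 2: Beacon 14, Juno 13, Harbor 12. Harbor has the fewest and is eliminated.
Round 3: Beacon 26, Juno 13. Beacon has a majority.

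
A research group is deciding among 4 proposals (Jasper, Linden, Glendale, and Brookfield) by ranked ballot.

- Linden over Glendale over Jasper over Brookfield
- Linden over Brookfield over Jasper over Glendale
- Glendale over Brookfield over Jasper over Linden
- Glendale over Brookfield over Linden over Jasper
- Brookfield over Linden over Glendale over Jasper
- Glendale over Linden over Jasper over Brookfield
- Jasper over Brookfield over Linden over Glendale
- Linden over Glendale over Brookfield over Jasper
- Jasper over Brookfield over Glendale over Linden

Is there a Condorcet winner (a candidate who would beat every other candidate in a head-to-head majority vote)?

No

Head-to-head results (9 voters total):
Jasper vs Linden: Linden wins 6–3.
Jasper vs Glendale: Glendale wins 6–3.
Jasper vs Brookfield: Brookfield wins 5–4.
Linden vs Glendale: Linden wins 5–4.
Linden vs Brookfield: Brookfield wins 5–4.
Glendale vs Brookfield: Glendale wins 5–4.
No candidate beats all others: Linden beats Glendale beats Brookfield beats Linden, a majority cycle.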